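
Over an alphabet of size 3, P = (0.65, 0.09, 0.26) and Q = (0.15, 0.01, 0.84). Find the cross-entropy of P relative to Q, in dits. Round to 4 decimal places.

0.7352 dits

H(P,Q) = −Σ p·log₁₀ q.
  −0.65·log₁₀(0.15) = 0.53554
  −0.09·log₁₀(0.01) = 0.18000
  −0.26·log₁₀(0.84) = 0.01969
H(P,Q) = 0.7352 dits.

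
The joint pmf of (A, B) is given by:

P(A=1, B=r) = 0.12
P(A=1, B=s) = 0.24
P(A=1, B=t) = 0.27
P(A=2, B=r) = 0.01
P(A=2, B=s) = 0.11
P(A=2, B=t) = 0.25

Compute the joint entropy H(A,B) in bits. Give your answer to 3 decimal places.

2.288 bits

H(A,B) = −Σ p(x,y)·log₂ p(x,y) over all 6 cells.
  cell (1,r): −0.12·log₂0.12 = 0.3671
  cell (1,s): −0.24·log₂0.24 = 0.4941
  cell (1,t): −0.27·log₂0.27 = 0.5100
  cell (2,r): −0.01·log₂0.01 = 0.0664
  cell (2,s): −0.11·log₂0.11 = 0.3503
  cell (2,t): −0.25·log₂0.25 = 0.5000
Sum = 2.288 bits.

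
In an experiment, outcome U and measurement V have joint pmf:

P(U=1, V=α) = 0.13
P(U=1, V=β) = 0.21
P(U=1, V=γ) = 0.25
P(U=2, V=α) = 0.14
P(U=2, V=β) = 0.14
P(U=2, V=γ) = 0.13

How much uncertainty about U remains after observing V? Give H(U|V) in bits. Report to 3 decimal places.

0.962 bits

Chain rule: H(U|V) = H(U,V) − H(V).
Marginals: p(U) = (0.5900, 0.4100), p(V) = (0.2700, 0.3500, 0.3800).
H(U,V) = 2.5323 bits; H(V) = 1.5706 bits.
H(U|V) = 2.5323 − 1.5706 = 0.962 bits.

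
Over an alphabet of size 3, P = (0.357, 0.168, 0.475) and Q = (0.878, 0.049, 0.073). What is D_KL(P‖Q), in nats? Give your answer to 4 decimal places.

D(P‖Q) = Σ p·ln(p/q).
  0.357·ln(0.357/0.878) = -0.32127
  0.168·ln(0.168/0.049) = 0.20700
  0.475·ln(0.475/0.073) = 0.88961
D(P‖Q) = 0.7753 nats.

0.7753 nats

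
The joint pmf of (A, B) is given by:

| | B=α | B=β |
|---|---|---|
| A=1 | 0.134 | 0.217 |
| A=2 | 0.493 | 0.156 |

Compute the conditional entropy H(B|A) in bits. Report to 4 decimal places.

0.8531 bits

Marginals: p(A) = (0.3510, 0.6490), p(B) = (0.6270, 0.3730).
H(B|A) = Σ p(A) · H(B|A=·).
  A=1: p=0.3510, H(B|A=1) = 0.9593
  A=2: p=0.6490, H(B|A=2) = 0.7957
Weighted sum = 0.8531 bits.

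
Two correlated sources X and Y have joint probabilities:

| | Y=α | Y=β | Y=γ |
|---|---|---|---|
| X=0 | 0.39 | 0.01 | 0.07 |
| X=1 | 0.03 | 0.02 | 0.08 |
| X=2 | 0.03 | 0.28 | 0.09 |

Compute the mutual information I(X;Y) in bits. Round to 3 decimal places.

Marginals: p(X) = (0.4700, 0.1300, 0.4000), p(Y) = (0.4500, 0.3100, 0.2400).
I(X;Y) = H(X) + H(Y) − H(X,Y).
H(X) = 1.4234, H(Y) = 1.5363, H(X,Y) = 2.3996.
I(X;Y) = 1.4234 + 1.5363 − 2.3996 = 0.560 bits.

0.560 bits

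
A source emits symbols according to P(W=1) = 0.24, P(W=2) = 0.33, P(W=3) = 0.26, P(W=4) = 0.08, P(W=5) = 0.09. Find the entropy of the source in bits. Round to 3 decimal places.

2.131 bits

H(W) = −Σ p·log₂ p.
  −(0.24)·log₂(0.24) = 0.4941
  −(0.33)·log₂(0.33) = 0.5278
  −(0.26)·log₂(0.26) = 0.5053
  −(0.08)·log₂(0.08) = 0.2915
  −(0.09)·log₂(0.09) = 0.3127
Sum: 0.4941 + 0.5278 + 0.5053 + 0.2915 + 0.3127 = 2.131 bits.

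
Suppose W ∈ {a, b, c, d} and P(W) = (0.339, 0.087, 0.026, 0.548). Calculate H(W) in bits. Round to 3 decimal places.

H(W) = −Σ p·log₂ p.
  −(0.339)·log₂(0.339) = 0.5291
  −(0.087)·log₂(0.087) = 0.3065
  −(0.026)·log₂(0.026) = 0.1369
  −(0.548)·log₂(0.548) = 0.4755
Sum: 0.5291 + 0.3065 + 0.1369 + 0.4755 = 1.448 bits.

1.448 bits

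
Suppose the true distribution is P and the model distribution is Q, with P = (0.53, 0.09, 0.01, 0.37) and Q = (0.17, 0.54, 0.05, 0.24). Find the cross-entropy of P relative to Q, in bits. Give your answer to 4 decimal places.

2.2399 bits

H(P,Q) = −Σ p·log₂ q.
  −0.53·log₂(0.17) = 1.35489
  −0.09·log₂(0.54) = 0.08001
  −0.01·log₂(0.05) = 0.04322
  −0.37·log₂(0.24) = 0.76179
H(P,Q) = 2.2399 bits.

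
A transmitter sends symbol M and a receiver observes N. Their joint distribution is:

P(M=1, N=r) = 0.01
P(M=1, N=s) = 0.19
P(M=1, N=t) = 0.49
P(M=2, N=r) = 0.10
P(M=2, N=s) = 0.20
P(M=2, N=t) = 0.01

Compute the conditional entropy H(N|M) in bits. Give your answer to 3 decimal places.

0.996 bits

Chain rule: H(N|M) = H(M,N) − H(M).
Marginals: p(M) = (0.6900, 0.3100), p(N) = (0.1100, 0.3900, 0.5000).
H(M,N) = 1.8890 bits; H(M) = 0.8932 bits.
H(N|M) = 1.8890 − 0.8932 = 0.996 bits.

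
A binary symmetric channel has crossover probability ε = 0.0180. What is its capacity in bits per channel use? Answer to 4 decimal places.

0.8699 bits

Binary symmetric channel: C = 1 − h₂(ε) where h₂ is the binary entropy function.
h₂(0.0180) = −0.0180·log₂0.0180 − 0.9820·log₂0.9820 = 0.1301.
C = 1 − 0.1301 = 0.8699 bits per channel use.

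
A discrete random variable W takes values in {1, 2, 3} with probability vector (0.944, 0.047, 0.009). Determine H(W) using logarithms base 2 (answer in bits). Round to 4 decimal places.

H(W) = −Σ p·log₂ p.
  −(0.944)·log₂(0.944) = 0.07849
  −(0.047)·log₂(0.047) = 0.20733
  −(0.009)·log₂(0.009) = 0.06116
Sum: 0.07849 + 0.20733 + 0.06116 = 0.3470 bits.

0.3470 bits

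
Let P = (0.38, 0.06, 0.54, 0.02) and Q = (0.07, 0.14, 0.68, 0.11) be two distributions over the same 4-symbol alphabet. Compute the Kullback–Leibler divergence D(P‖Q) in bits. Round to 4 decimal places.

D(P‖Q) = Σ p·log₂(p/q).
  0.38·log₂(0.38/0.07) = 0.92742
  0.06·log₂(0.06/0.14) = -0.07334
  0.54·log₂(0.54/0.68) = -0.17959
  0.02·log₂(0.02/0.11) = -0.04919
D(P‖Q) = 0.6253 bits.

0.6253 bits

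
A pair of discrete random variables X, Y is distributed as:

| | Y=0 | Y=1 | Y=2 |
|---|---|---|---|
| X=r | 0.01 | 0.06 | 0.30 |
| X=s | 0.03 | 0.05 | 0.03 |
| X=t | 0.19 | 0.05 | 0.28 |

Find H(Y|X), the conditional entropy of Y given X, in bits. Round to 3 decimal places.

1.165 bits

Chain rule: H(Y|X) = H(X,Y) − H(X).
Marginals: p(X) = (0.3700, 0.1100, 0.5200), p(Y) = (0.2300, 0.1600, 0.6100).
H(X,Y) = 2.5362 bits; H(X) = 1.3716 bits.
H(Y|X) = 2.5362 − 1.3716 = 1.165 bits.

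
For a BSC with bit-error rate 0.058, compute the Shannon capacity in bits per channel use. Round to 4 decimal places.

0.6805 bits

Binary symmetric channel: C = 1 − h₂(ε) where h₂ is the binary entropy function.
h₂(0.058) = −0.058·log₂0.058 − 0.942·log₂0.942 = 0.3195.
C = 1 − 0.3195 = 0.6805 bits per channel use.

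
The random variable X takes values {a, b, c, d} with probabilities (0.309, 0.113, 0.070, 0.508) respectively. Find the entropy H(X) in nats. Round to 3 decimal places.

1.139 nats

H(X) = −Σ p·ln p.
  −(0.309)·ln(0.309) = 0.3629
  −(0.113)·ln(0.113) = 0.2464
  −(0.070)·ln(0.070) = 0.1861
  −(0.508)·ln(0.508) = 0.3441
Sum: 0.3629 + 0.2464 + 0.1861 + 0.3441 = 1.139 nats.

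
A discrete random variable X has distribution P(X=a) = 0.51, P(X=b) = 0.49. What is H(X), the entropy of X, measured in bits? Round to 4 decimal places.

0.9997 bits

H(X) = −Σ p·log₂ p.
  −(0.51)·log₂(0.51) = 0.49543
  −(0.49)·log₂(0.49) = 0.50428
Sum: 0.49543 + 0.50428 = 0.9997 bits.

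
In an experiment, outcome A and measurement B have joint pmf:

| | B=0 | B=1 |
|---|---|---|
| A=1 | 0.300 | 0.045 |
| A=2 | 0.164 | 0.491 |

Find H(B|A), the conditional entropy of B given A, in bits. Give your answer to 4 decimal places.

0.7245 bits

Chain rule: H(B|A) = H(A,B) − H(A).
Marginals: p(A) = (0.3450, 0.6550), p(B) = (0.4640, 0.5360).
H(A,B) = 1.6540 bits; H(A) = 0.9295 bits.
H(B|A) = 1.6540 − 0.9295 = 0.7245 bits.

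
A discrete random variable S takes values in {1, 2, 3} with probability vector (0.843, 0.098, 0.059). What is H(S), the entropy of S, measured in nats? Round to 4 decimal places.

H(S) = −Σ p·ln p.
  −(0.843)·ln(0.843) = 0.14397
  −(0.098)·ln(0.098) = 0.22763
  −(0.059)·ln(0.059) = 0.16698
Sum: 0.14397 + 0.22763 + 0.16698 = 0.5386 nats.

0.5386 nats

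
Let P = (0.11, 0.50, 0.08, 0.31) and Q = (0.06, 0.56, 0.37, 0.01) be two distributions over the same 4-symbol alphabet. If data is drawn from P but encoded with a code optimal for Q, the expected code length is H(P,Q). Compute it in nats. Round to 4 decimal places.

2.1065 nats

H(P,Q) = −Σ p·ln q.
  −0.11·ln(0.06) = 0.30948
  −0.50·ln(0.56) = 0.28991
  −0.08·ln(0.37) = 0.07954
  −0.31·ln(0.01) = 1.42760
H(P,Q) = 2.1065 nats.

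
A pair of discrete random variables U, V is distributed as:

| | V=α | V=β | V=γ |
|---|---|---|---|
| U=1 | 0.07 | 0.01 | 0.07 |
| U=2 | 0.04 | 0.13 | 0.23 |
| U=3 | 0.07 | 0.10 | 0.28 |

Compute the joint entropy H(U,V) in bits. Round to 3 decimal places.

H(U,V) = −Σ p(x,y)·log₂ p(x,y) over all 9 cells.
  cell (1,α): −0.07·log₂0.07 = 0.2686
  cell (1,β): −0.01·log₂0.01 = 0.0664
  cell (1,γ): −0.07·log₂0.07 = 0.2686
  cell (2,α): −0.04·log₂0.04 = 0.1858
  cell (2,β): −0.13·log₂0.13 = 0.3826
  cell (2,γ): −0.23·log₂0.23 = 0.4877
  cell (3,α): −0.07·log₂0.07 = 0.2686
  cell (3,β): −0.10·log₂0.10 = 0.3322
  cell (3,γ): −0.28·log₂0.28 = 0.5142
Sum = 2.775 bits.

2.775 bits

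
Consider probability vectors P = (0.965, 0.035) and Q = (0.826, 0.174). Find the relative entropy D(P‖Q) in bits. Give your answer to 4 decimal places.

0.1356 bits

D(P‖Q) = Σ p·log₂(p/q).
  0.965·log₂(0.965/0.826) = 0.21653
  0.035·log₂(0.035/0.174) = -0.08098
D(P‖Q) = 0.1356 bits.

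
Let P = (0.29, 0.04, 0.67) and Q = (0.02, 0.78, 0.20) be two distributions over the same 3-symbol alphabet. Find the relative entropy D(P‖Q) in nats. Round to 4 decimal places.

1.4667 nats

D(P‖Q) = Σ p·ln(p/q).
  0.29·ln(0.29/0.02) = 0.77550
  0.04·ln(0.04/0.78) = -0.11882
  0.67·ln(0.67/0.20) = 0.81000
D(P‖Q) = 1.4667 nats.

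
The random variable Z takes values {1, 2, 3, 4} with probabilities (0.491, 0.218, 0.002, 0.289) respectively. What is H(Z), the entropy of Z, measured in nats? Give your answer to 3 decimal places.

H(Z) = −Σ p·ln p.
  −(0.491)·ln(0.491) = 0.3493
  −(0.218)·ln(0.218) = 0.3321
  −(0.002)·ln(0.002) = 0.0124
  −(0.289)·ln(0.289) = 0.3587
Sum: 0.3493 + 0.3321 + 0.0124 + 0.3587 = 1.052 nats.

1.052 nats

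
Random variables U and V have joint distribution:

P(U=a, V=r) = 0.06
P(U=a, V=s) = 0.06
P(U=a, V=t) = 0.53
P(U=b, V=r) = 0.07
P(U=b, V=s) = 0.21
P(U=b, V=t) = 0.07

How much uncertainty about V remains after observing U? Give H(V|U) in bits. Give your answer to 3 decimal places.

Chain rule: H(V|U) = H(U,V) − H(U).
Marginals: p(U) = (0.6500, 0.3500), p(V) = (0.1300, 0.2700, 0.6000).
H(U,V) = 1.9824 bits; H(U) = 0.9341 bits.
H(V|U) = 1.9824 − 0.9341 = 1.048 bits.

1.048 bits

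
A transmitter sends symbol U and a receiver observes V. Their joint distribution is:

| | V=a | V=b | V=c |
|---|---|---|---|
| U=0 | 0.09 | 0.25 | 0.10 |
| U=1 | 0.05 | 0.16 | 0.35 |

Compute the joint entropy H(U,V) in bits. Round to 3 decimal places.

H(U,V) = −Σ p(x,y)·log₂ p(x,y) over all 6 cells.
  cell (0,a): −0.09·log₂0.09 = 0.3127
  cell (0,b): −0.25·log₂0.25 = 0.5000
  cell (0,c): −0.10·log₂0.10 = 0.3322
  cell (1,a): −0.05·log₂0.05 = 0.2161
  cell (1,b): −0.16·log₂0.16 = 0.4230
  cell (1,c): −0.35·log₂0.35 = 0.5301
Sum = 2.314 bits.

2.314 bits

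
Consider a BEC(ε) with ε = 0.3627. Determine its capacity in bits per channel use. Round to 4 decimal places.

Binary erasure channel: capacity C = 1 − ε.
C = 1 − 0.3627 = 0.6373 bits per channel use.

0.6373 bits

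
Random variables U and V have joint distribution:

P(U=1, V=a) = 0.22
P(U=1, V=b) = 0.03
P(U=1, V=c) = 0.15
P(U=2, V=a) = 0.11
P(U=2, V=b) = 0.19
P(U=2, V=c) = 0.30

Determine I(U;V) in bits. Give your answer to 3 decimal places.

Marginals: p(U) = (0.4000, 0.6000), p(V) = (0.3300, 0.2200, 0.4500).
I(U;V) = H(U) + H(V) − H(U,V).
H(U) = 0.9710, H(V) = 1.5268, H(U,V) = 2.3695.
I(U;V) = 0.9710 + 1.5268 − 2.3695 = 0.128 bits.

0.128 bits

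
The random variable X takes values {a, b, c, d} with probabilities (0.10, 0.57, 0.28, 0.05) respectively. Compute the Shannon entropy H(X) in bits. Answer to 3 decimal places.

H(X) = −Σ p·log₂ p.
  −(0.10)·log₂(0.10) = 0.3322
  −(0.57)·log₂(0.57) = 0.4623
  −(0.28)·log₂(0.28) = 0.5142
  −(0.05)·log₂(0.05) = 0.2161
Sum: 0.3322 + 0.4623 + 0.5142 + 0.2161 = 1.525 bits.

1.525 bits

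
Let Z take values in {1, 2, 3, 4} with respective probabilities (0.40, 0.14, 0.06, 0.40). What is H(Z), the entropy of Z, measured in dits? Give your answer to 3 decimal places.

0.511 dits

H(Z) = −Σ p·log₁₀ p.
  −(0.40)·log₁₀(0.40) = 0.1592
  −(0.14)·log₁₀(0.14) = 0.1195
  −(0.06)·log₁₀(0.06) = 0.0733
  −(0.40)·log₁₀(0.40) = 0.1592
Sum: 0.1592 + 0.1195 + 0.0733 + 0.1592 = 0.511 dits.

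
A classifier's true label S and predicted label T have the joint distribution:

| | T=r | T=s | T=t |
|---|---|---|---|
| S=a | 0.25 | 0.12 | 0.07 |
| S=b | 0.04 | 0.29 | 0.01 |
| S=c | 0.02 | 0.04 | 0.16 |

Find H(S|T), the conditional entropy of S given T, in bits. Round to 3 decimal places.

Chain rule: H(S|T) = H(S,T) − H(T).
Marginals: p(S) = (0.4400, 0.3400, 0.2200), p(T) = (0.3100, 0.4500, 0.2400).
H(S,T) = 2.6274 bits; H(T) = 1.5363 bits.
H(S|T) = 2.6274 − 1.5363 = 1.091 bits.

1.091 bits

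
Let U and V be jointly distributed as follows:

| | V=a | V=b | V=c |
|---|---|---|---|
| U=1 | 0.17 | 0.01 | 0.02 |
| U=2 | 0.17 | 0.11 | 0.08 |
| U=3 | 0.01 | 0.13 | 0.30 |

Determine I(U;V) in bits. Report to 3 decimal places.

Marginals: p(U) = (0.2000, 0.3600, 0.4400), p(V) = (0.3500, 0.2500, 0.4000).
I(U;V) = H(U) + H(V) − H(U,V).
H(U) = 1.5161, H(V) = 1.5589, H(U,V) = 2.6605.
I(U;V) = 1.5161 + 1.5589 − 2.6605 = 0.415 bits.

0.415 bits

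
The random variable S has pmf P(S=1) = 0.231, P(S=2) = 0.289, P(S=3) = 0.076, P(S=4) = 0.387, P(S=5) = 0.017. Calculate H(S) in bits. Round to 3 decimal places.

H(S) = −Σ p·log₂ p.
  −(0.231)·log₂(0.231) = 0.4883
  −(0.289)·log₂(0.289) = 0.5176
  −(0.076)·log₂(0.076) = 0.2826
  −(0.387)·log₂(0.387) = 0.5300
  −(0.017)·log₂(0.017) = 0.0999
Sum: 0.4883 + 0.5176 + 0.2826 + 0.5300 + 0.0999 = 1.918 bits.

1.918 bits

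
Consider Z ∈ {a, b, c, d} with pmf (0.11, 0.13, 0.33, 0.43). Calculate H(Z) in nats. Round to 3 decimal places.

H(Z) = −Σ p·ln p.
  −(0.11)·ln(0.11) = 0.2428
  −(0.13)·ln(0.13) = 0.2652
  −(0.33)·ln(0.33) = 0.3659
  −(0.43)·ln(0.43) = 0.3629
Sum: 0.2428 + 0.2652 + 0.3659 + 0.3629 = 1.237 nats.

1.237 nats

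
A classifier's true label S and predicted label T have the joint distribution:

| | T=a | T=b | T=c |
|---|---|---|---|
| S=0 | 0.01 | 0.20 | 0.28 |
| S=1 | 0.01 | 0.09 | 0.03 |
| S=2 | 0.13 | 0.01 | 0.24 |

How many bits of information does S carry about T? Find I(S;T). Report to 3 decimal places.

0.304 bits

Marginals: p(S) = (0.4900, 0.1300, 0.3800), p(T) = (0.1500, 0.3000, 0.5500).
I(S;T) = H(S) + H(T) − H(S,T).
H(S) = 1.4174, H(T) = 1.4060, H(S,T) = 2.5191.
I(S;T) = 1.4174 + 1.4060 − 2.5191 = 0.304 bits.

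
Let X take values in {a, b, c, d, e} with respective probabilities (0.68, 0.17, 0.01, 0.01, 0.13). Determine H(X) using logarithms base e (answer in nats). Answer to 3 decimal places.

0.921 nats

H(X) = −Σ p·ln p.
  −(0.68)·ln(0.68) = 0.2623
  −(0.17)·ln(0.17) = 0.3012
  −(0.01)·ln(0.01) = 0.0461
  −(0.01)·ln(0.01) = 0.0461
  −(0.13)·ln(0.13) = 0.2652
Sum: 0.2623 + 0.3012 + 0.0461 + 0.0461 + 0.2652 = 0.921 nats.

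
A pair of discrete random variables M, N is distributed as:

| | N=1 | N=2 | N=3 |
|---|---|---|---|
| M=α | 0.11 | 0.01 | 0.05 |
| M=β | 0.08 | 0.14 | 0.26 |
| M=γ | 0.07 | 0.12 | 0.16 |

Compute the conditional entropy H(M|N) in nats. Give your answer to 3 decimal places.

0.941 nats

Marginals: p(M) = (0.1700, 0.4800, 0.3500), p(N) = (0.2600, 0.2700, 0.4700).
H(M|N) = Σ p(N) · H(M|N=·).
  N=1: p=0.2600, H(M|N=1) = 1.0799
  N=2: p=0.2700, H(M|N=2) = 0.8230
  N=3: p=0.4700, H(M|N=3) = 0.9327
Weighted sum = 0.941 nats.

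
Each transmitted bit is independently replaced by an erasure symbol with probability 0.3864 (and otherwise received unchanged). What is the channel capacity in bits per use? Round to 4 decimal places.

0.6136 bits

Binary erasure channel: capacity C = 1 − ε.
C = 1 − 0.3864 = 0.6136 bits per channel use.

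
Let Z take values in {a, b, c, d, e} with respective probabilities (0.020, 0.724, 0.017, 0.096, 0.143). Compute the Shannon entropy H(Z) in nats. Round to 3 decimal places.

0.884 nats

H(Z) = −Σ p·ln p.
  −(0.020)·ln(0.020) = 0.0782
  −(0.724)·ln(0.724) = 0.2338
  −(0.017)·ln(0.017) = 0.0693
  −(0.096)·ln(0.096) = 0.2250
  −(0.143)·ln(0.143) = 0.2781
Sum: 0.0782 + 0.2338 + 0.0693 + 0.2250 + 0.2781 = 0.884 nats.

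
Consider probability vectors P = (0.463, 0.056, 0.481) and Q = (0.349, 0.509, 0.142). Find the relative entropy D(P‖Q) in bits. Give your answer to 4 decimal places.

D(P‖Q) = Σ p·log₂(p/q).
  0.463·log₂(0.463/0.349) = 0.18880
  0.056·log₂(0.056/0.509) = -0.17831
  0.481·log₂(0.481/0.142) = 0.84663
D(P‖Q) = 0.8571 bits.

0.8571 bits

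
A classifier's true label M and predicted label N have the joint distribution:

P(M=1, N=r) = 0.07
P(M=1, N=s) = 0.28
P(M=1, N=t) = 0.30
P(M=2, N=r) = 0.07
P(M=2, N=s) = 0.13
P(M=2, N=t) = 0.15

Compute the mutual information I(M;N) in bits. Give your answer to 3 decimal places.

Marginals: p(M) = (0.6500, 0.3500), p(N) = (0.1400, 0.4100, 0.4500).
I(M;N) = Σ p(x,y)·log₂[p(x,y)/(p(x)p(y))].
  (1,r): 0.07·log₂(0.7692) = -0.0265
  (1,s): 0.28·log₂(1.0507) = 0.0200
  (1,t): 0.30·log₂(1.0256) = 0.0110
  (2,r): 0.07·log₂(1.4286) = 0.0360
  (2,s): 0.13·log₂(0.9059) = -0.0185
  (2,t): 0.15·log₂(0.9524) = -0.0106
Sum = 0.011 bits.

0.011 bits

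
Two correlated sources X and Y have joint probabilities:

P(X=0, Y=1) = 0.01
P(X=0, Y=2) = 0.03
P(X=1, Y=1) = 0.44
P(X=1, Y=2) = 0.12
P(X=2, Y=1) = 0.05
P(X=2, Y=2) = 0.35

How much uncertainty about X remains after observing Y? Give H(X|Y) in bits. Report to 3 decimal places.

0.853 bits

Chain rule: H(X|Y) = H(X,Y) − H(Y).
Marginals: p(X) = (0.0400, 0.5600, 0.4000), p(Y) = (0.5000, 0.5000).
H(X,Y) = 1.8526 bits; H(Y) = 1.0000 bits.
H(X|Y) = 1.8526 − 1.0000 = 0.853 bits.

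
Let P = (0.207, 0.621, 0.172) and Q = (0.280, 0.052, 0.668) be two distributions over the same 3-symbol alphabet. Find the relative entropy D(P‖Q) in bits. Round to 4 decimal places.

D(P‖Q) = Σ p·log₂(p/q).
  0.207·log₂(0.207/0.280) = -0.09021
  0.621·log₂(0.621/0.052) = 2.22194
  0.172·log₂(0.172/0.668) = -0.33668
D(P‖Q) = 1.7951 bits.

1.7951 bits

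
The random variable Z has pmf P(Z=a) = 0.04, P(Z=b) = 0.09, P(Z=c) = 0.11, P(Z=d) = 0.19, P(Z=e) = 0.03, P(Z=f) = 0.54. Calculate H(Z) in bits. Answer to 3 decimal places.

H(Z) = −Σ p·log₂ p.
  −(0.04)·log₂(0.04) = 0.1858
  −(0.09)·log₂(0.09) = 0.3127
  −(0.11)·log₂(0.11) = 0.3503
  −(0.19)·log₂(0.19) = 0.4552
  −(0.03)·log₂(0.03) = 0.1518
  −(0.54)·log₂(0.54) = 0.4800
Sum: 0.1858 + 0.3127 + 0.3503 + 0.4552 + 0.1518 + 0.4800 = 1.936 bits.

1.936 bits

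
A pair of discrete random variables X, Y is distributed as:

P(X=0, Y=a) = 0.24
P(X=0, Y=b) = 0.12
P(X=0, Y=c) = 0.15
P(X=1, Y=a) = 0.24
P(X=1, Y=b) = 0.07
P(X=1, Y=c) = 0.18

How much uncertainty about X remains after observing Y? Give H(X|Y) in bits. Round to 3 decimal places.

Marginals: p(X) = (0.5100, 0.4900), p(Y) = (0.4800, 0.1900, 0.3300).
H(X|Y) = Σ p(Y) · H(X|Y=·).
  Y=a: p=0.4800, H(X|Y=a) = 1.0000
  Y=b: p=0.1900, H(X|Y=b) = 0.9495
  Y=c: p=0.3300, H(X|Y=c) = 0.9940
Weighted sum = 0.988 bits.

0.988 bits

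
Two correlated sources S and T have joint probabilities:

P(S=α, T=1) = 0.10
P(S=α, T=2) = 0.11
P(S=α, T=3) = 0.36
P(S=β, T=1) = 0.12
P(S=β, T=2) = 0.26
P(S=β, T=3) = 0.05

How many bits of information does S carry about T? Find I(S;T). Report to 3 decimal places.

Marginals: p(S) = (0.5700, 0.4300), p(T) = (0.2200, 0.3700, 0.4100).
I(S;T) = H(S) + H(T) − H(S,T).
H(S) = 0.9858, H(T) = 1.5387, H(S,T) = 2.3015.
I(S;T) = 0.9858 + 1.5387 − 2.3015 = 0.223 bits.

0.223 bits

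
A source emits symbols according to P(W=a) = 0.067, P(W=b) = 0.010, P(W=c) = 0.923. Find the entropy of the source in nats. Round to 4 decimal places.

H(W) = −Σ p·ln p.
  −(0.067)·ln(0.067) = 0.18111
  −(0.010)·ln(0.010) = 0.04605
  −(0.923)·ln(0.923) = 0.07396
Sum: 0.18111 + 0.04605 + 0.07396 = 0.3011 nats.

0.3011 nats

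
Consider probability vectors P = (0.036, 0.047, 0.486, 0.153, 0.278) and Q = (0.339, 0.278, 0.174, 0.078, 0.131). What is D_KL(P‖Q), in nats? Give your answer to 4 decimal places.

D(P‖Q) = Σ p·ln(p/q).
  0.036·ln(0.036/0.339) = -0.08073
  0.047·ln(0.047/0.278) = -0.08354
  0.486·ln(0.486/0.174) = 0.49920
  0.153·ln(0.153/0.078) = 0.10308
  0.278·ln(0.278/0.131) = 0.20917
D(P‖Q) = 0.6472 nats.

0.6472 nats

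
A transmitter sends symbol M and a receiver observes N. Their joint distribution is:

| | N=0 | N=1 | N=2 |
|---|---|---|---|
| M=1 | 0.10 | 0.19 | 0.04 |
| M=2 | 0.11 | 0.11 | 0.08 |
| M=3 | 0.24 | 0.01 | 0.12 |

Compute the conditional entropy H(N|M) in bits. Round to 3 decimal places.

1.313 bits

Marginals: p(M) = (0.3300, 0.3000, 0.3700), p(N) = (0.4500, 0.3100, 0.2400).
H(N|M) = Σ p(M) · H(N|M=·).
  M=1: p=0.3300, H(N|M=1) = 1.3495
  M=2: p=0.3000, H(N|M=2) = 1.5700
  M=3: p=0.3700, H(N|M=3) = 1.0727
Weighted sum = 1.313 bits.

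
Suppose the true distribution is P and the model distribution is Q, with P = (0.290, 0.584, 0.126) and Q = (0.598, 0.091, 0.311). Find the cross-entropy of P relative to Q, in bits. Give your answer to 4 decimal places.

H(P,Q) = −Σ p·log₂ q.
  −0.290·log₂(0.598) = 0.21512
  −0.584·log₂(0.091) = 2.01947
  −0.126·log₂(0.311) = 0.21231
H(P,Q) = 2.4469 bits.

2.4469 bits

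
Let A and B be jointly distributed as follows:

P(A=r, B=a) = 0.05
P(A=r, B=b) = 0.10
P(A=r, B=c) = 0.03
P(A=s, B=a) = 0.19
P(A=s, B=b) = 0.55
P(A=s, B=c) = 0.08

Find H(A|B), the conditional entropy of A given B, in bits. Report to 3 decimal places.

0.673 bits

Chain rule: H(A|B) = H(A,B) − H(B).
Marginals: p(A) = (0.1800, 0.8200), p(B) = (0.2400, 0.6500, 0.1100).
H(A,B) = 1.9212 bits; H(B) = 1.2484 bits.
H(A|B) = 1.9212 − 1.2484 = 0.673 bits.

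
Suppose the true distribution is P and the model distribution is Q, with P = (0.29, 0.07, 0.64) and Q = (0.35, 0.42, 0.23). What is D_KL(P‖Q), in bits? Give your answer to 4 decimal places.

0.6853 bits

D(P‖Q) = Σ p·log₂(p/q).
  0.29·log₂(0.29/0.35) = -0.07868
  0.07·log₂(0.07/0.42) = -0.18095
  0.64·log₂(0.64/0.23) = 0.94492
D(P‖Q) = 0.6853 bits.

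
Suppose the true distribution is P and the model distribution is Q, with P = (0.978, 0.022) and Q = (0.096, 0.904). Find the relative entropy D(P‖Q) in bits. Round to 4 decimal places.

D(P‖Q) = Σ p·log₂(p/q).
  0.978·log₂(0.978/0.096) = 3.27506
  0.022·log₂(0.022/0.904) = -0.11794
D(P‖Q) = 3.1571 bits.

3.1571 bits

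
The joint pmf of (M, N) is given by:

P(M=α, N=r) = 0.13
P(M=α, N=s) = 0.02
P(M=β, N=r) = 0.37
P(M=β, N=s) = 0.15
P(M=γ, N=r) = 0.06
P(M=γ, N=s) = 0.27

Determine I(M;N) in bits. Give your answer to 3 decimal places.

Marginals: p(M) = (0.1500, 0.5200, 0.3300), p(N) = (0.5600, 0.4400).
I(M;N) = Σ p(x,y)·log₂[p(x,y)/(p(x)p(y))].
  (α,r): 0.13·log₂(1.5476) = 0.0819
  (α,s): 0.02·log₂(0.3030) = -0.0344
  (β,r): 0.37·log₂(1.2706) = 0.1278
  (β,s): 0.15·log₂(0.6556) = -0.0914
  (γ,r): 0.06·log₂(0.3247) = -0.0974
  (γ,s): 0.27·log₂(1.8595) = 0.2416
Sum = 0.228 bits.

0.228 bits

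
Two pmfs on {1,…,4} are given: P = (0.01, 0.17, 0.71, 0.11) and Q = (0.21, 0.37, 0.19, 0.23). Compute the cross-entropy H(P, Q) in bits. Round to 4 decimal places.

H(P,Q) = −Σ p·log₂ q.
  −0.01·log₂(0.21) = 0.02252
  −0.17·log₂(0.37) = 0.24385
  −0.71·log₂(0.19) = 1.70111
  −0.11·log₂(0.23) = 0.23323
H(P,Q) = 2.2007 bits.

2.2007 bits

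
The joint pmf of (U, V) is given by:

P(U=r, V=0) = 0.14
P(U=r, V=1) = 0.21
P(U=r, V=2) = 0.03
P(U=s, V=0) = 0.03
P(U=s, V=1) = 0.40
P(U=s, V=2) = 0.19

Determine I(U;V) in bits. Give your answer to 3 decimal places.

Marginals: p(U) = (0.3800, 0.6200), p(V) = (0.1700, 0.6100, 0.2200).
I(U;V) = H(U) + H(V) − H(U,V).
H(U) = 0.9580, H(V) = 1.3502, H(U,V) = 2.1575.
I(U;V) = 0.9580 + 1.3502 − 2.1575 = 0.151 bits.

0.151 bits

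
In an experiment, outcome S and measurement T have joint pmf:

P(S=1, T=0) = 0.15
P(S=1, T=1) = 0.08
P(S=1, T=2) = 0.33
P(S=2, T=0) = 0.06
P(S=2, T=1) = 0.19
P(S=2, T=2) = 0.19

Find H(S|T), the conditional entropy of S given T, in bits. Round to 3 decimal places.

Marginals: p(S) = (0.5600, 0.4400), p(T) = (0.2100, 0.2700, 0.5200).
H(S|T) = Σ p(T) · H(S|T=·).
  T=0: p=0.2100, H(S|T=0) = 0.8631
  T=1: p=0.2700, H(S|T=1) = 0.8767
  T=2: p=0.5200, H(S|T=2) = 0.9471
Weighted sum = 0.910 bits.

0.910 bits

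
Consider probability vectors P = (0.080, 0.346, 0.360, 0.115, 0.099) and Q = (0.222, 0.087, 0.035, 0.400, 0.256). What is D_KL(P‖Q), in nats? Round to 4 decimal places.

D(P‖Q) = Σ p·ln(p/q).
  0.080·ln(0.080/0.222) = -0.08165
  0.346·ln(0.346/0.087) = 0.47766
  0.360·ln(0.360/0.035) = 0.83907
  0.115·ln(0.115/0.400) = -0.14335
  0.099·ln(0.099/0.256) = -0.09406
D(P‖Q) = 0.9977 nats.

0.9977 nats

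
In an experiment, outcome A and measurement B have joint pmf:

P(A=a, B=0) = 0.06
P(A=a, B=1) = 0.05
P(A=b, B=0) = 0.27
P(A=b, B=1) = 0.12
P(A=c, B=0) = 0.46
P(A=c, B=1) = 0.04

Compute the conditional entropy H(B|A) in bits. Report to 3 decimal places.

Chain rule: H(B|A) = H(A,B) − H(A).
Marginals: p(A) = (0.1100, 0.3900, 0.5000), p(B) = (0.7900, 0.2100).
H(A,B) = 2.0378 bits; H(A) = 1.3801 bits.
H(B|A) = 2.0378 − 1.3801 = 0.658 bits.

0.658 bits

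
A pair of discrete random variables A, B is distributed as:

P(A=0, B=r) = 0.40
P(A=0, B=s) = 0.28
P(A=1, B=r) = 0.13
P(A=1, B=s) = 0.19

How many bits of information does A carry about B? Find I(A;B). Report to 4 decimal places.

Marginals: p(A) = (0.6800, 0.3200), p(B) = (0.5300, 0.4700).
I(A;B) = H(A) + H(B) − H(A,B).
H(A) = 0.9044, H(B) = 0.9974, H(A,B) = 1.8809.
I(A;B) = 0.9044 + 0.9974 − 1.8809 = 0.0209 bits.

0.0209 bits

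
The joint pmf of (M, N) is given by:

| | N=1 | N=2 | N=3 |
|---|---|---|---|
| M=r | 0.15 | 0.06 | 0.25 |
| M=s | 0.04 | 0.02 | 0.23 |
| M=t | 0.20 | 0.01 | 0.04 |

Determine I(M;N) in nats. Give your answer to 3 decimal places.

0.145 nats

Marginals: p(M) = (0.4600, 0.2900, 0.2500), p(N) = (0.3900, 0.0900, 0.5200).
I(M;N) = H(M) + H(N) − H(M,N).
H(M) = 1.0628, H(N) = 0.9240, H(M,N) = 1.8417.
I(M;N) = 1.0628 + 0.9240 − 1.8417 = 0.145 nats.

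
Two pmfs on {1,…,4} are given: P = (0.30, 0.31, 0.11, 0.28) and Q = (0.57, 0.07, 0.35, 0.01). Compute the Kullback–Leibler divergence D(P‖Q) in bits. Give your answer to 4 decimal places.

1.5501 bits

D(P‖Q) = Σ p·log₂(p/q).
  0.30·log₂(0.30/0.57) = -0.27780
  0.31·log₂(0.31/0.07) = 0.66552
  0.11·log₂(0.11/0.35) = -0.18368
  0.28·log₂(0.28/0.01) = 1.34606
D(P‖Q) = 1.5501 bits.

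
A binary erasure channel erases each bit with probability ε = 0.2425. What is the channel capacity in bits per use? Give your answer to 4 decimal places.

0.7575 bits

Binary erasure channel: capacity C = 1 − ε.
C = 1 − 0.2425 = 0.7575 bits per channel use.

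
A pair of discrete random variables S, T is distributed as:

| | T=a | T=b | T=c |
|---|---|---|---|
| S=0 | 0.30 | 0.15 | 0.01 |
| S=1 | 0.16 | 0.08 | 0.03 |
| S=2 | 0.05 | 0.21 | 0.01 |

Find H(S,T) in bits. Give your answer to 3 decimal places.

H(S,T) = −Σ p(x,y)·log₂ p(x,y) over all 9 cells.
  cell (0,a): −0.30·log₂0.30 = 0.5211
  cell (0,b): −0.15·log₂0.15 = 0.4105
  cell (0,c): −0.01·log₂0.01 = 0.0664
  cell (1,a): −0.16·log₂0.16 = 0.4230
  cell (1,b): −0.08·log₂0.08 = 0.2915
  cell (1,c): −0.03·log₂0.03 = 0.1518
  cell (2,a): −0.05·log₂0.05 = 0.2161
  cell (2,b): −0.21·log₂0.21 = 0.4728
  cell (2,c): −0.01·log₂0.01 = 0.0664
Sum = 2.620 bits.

2.620 bits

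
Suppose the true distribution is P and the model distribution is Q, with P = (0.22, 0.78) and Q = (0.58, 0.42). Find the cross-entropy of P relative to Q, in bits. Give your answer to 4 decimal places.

1.1491 bits

H(P,Q) = −Σ p·log₂ q.
  −0.22·log₂(0.58) = 0.17289
  −0.78·log₂(0.42) = 0.97620
H(P,Q) = 1.1491 bits.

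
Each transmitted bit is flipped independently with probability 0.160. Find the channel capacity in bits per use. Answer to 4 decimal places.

0.3657 bits

Binary symmetric channel: C = 1 − h₂(ε) where h₂ is the binary entropy function.
h₂(0.160) = −0.160·log₂0.160 − 0.840·log₂0.840 = 0.6343.
C = 1 − 0.6343 = 0.3657 bits per channel use.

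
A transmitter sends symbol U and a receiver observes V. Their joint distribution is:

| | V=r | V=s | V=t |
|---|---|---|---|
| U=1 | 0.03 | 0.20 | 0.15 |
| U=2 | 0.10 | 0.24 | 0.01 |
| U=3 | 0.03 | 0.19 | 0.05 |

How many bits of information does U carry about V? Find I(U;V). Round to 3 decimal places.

0.144 bits

Marginals: p(U) = (0.3800, 0.3500, 0.2700), p(V) = (0.1600, 0.6300, 0.2100).
I(U;V) = Σ p(x,y)·log₂[p(x,y)/(p(x)p(y))].
  (1,r): 0.03·log₂(0.4934) = -0.0306
  (1,s): 0.20·log₂(0.8354) = -0.0519
  (1,t): 0.15·log₂(1.8797) = 0.1366
  (2,r): 0.10·log₂(1.7857) = 0.0837
  (2,s): 0.24·log₂(1.0884) = 0.0293
  (2,t): 0.01·log₂(0.1361) = -0.0288
  (3,r): 0.03·log₂(0.6944) = -0.0158
  (3,s): 0.19·log₂(1.1170) = 0.0303
  (3,t): 0.05·log₂(0.8818) = -0.0091
Sum = 0.144 bits.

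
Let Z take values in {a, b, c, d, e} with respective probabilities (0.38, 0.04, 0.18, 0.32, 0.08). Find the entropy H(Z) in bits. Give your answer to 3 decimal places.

H(Z) = −Σ p·log₂ p.
  −(0.38)·log₂(0.38) = 0.5305
  −(0.04)·log₂(0.04) = 0.1858
  −(0.18)·log₂(0.18) = 0.4453
  −(0.32)·log₂(0.32) = 0.5260
  −(0.08)·log₂(0.08) = 0.2915
Sum: 0.5305 + 0.1858 + 0.4453 + 0.5260 + 0.2915 = 1.979 bits.

1.979 bits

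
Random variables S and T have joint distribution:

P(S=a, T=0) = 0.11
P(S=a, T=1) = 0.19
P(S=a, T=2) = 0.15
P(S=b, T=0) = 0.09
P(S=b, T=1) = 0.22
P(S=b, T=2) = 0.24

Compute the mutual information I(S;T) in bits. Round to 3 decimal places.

0.011 bits

Marginals: p(S) = (0.4500, 0.5500), p(T) = (0.2000, 0.4100, 0.3900).
I(S;T) = H(S) + H(T) − H(S,T).
H(S) = 0.9928, H(T) = 1.5216, H(S,T) = 2.5034.
I(S;T) = 0.9928 + 1.5216 − 2.5034 = 0.011 bits.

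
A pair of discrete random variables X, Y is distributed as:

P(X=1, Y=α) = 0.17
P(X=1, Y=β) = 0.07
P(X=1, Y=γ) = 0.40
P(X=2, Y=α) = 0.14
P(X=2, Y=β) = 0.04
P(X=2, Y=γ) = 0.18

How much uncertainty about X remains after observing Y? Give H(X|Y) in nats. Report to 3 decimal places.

0.645 nats

Marginals: p(X) = (0.6400, 0.3600), p(Y) = (0.3100, 0.1100, 0.5800).
H(X|Y) = Σ p(Y) · H(X|Y=·).
  Y=α: p=0.3100, H(X|Y=α) = 0.6885
  Y=β: p=0.1100, H(X|Y=β) = 0.6555
  Y=γ: p=0.5800, H(X|Y=γ) = 0.6194
Weighted sum = 0.645 nats.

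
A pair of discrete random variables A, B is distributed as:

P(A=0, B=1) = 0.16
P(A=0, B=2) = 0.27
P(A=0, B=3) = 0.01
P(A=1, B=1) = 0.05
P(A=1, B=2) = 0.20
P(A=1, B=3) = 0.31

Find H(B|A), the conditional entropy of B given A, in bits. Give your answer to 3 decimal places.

1.214 bits

Marginals: p(A) = (0.4400, 0.5600), p(B) = (0.2100, 0.4700, 0.3200).
H(B|A) = Σ p(A) · H(B|A=·).
  A=0: p=0.4400, H(B|A=0) = 1.0871
  A=1: p=0.5600, H(B|A=1) = 1.3140
Weighted sum = 1.214 bits.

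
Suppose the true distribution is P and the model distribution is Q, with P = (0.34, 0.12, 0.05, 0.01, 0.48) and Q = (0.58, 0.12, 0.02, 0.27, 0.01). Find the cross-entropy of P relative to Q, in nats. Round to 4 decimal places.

H(P,Q) = −Σ p·ln q.
  −0.34·ln(0.58) = 0.18521
  −0.12·ln(0.12) = 0.25443
  −0.05·ln(0.02) = 0.19560
  −0.01·ln(0.27) = 0.01309
  −0.48·ln(0.01) = 2.21048
H(P,Q) = 2.8588 nats.

2.8588 nats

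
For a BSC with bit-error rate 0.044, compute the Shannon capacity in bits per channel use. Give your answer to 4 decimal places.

Binary symmetric channel: C = 1 − h₂(ε) where h₂ is the binary entropy function.
h₂(0.044) = −0.044·log₂0.044 − 0.956·log₂0.956 = 0.2603.
C = 1 − 0.2603 = 0.7397 bits per channel use.

0.7397 bits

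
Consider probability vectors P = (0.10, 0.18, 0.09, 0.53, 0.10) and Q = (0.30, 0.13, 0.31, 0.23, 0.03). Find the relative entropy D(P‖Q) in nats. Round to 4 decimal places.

0.4002 nats

D(P‖Q) = Σ p·ln(p/q).
  0.10·ln(0.10/0.30) = -0.10986
  0.18·ln(0.18/0.13) = 0.05858
  0.09·ln(0.09/0.31) = -0.11131
  0.53·ln(0.53/0.23) = 0.44244
  0.10·ln(0.10/0.03) = 0.12040
D(P‖Q) = 0.4002 nats.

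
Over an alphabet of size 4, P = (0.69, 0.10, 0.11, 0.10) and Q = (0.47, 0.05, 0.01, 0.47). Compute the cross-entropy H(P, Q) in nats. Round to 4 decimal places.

1.4026 nats

H(P,Q) = −Σ p·ln q.
  −0.69·ln(0.47) = 0.52097
  −0.10·ln(0.05) = 0.29957
  −0.11·ln(0.01) = 0.50657
  −0.10·ln(0.47) = 0.07550
H(P,Q) = 1.4026 nats.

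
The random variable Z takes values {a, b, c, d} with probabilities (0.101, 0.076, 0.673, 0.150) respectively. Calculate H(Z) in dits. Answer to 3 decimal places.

0.425 dits

H(Z) = −Σ p·log₁₀ p.
  −(0.101)·log₁₀(0.101) = 0.1006
  −(0.076)·log₁₀(0.076) = 0.0851
  −(0.673)·log₁₀(0.673) = 0.1157
  −(0.150)·log₁₀(0.150) = 0.1236
Sum: 0.1006 + 0.0851 + 0.1157 + 0.1236 = 0.425 dits.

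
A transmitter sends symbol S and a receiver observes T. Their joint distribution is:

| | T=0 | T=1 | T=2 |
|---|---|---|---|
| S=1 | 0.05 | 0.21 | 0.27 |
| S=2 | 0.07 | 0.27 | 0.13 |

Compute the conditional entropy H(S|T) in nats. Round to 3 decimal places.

Chain rule: H(S|T) = H(S,T) − H(T).
Marginals: p(S) = (0.5300, 0.4700), p(T) = (0.1200, 0.4800, 0.4000).
H(S,T) = 1.6359 nats; H(T) = 0.9733 nats.
H(S|T) = 1.6359 − 0.9733 = 0.663 nats.

0.663 nats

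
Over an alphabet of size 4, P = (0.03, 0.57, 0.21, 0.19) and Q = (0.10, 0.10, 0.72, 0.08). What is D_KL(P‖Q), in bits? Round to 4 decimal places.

D(P‖Q) = Σ p·log₂(p/q).
  0.03·log₂(0.03/0.10) = -0.05211
  0.57·log₂(0.57/0.10) = 1.43125
  0.21·log₂(0.21/0.72) = -0.37330
  0.19·log₂(0.19/0.08) = 0.23711
D(P‖Q) = 1.2429 bits.

1.2429 bits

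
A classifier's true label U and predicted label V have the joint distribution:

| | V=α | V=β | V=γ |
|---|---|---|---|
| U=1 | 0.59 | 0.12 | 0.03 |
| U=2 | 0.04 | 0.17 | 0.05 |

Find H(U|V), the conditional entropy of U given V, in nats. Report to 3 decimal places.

0.399 nats

Chain rule: H(U|V) = H(U,V) − H(V).
Marginals: p(U) = (0.7400, 0.2600), p(V) = (0.6300, 0.2900, 0.0800).
H(U,V) = 1.2507 nats; H(V) = 0.8521 nats.
H(U|V) = 1.2507 − 0.8521 = 0.399 nats.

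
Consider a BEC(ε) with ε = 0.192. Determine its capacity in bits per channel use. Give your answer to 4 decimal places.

Binary erasure channel: capacity C = 1 − ε.
C = 1 − 0.192 = 0.8080 bits per channel use.

0.8080 bits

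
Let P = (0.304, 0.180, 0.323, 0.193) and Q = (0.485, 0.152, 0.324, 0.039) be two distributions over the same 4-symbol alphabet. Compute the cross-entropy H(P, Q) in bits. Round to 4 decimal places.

H(P,Q) = −Σ p·log₂ q.
  −0.304·log₂(0.485) = 0.31736
  −0.180·log₂(0.152) = 0.48921
  −0.323·log₂(0.324) = 0.52518
  −0.193·log₂(0.039) = 0.90331
H(P,Q) = 2.2351 bits.

2.2351 bits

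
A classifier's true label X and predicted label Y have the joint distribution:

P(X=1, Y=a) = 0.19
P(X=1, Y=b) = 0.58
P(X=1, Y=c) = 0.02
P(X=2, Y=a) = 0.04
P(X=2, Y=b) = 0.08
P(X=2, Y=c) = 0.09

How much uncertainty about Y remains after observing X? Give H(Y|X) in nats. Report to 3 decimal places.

0.743 nats

Marginals: p(X) = (0.7900, 0.2100), p(Y) = (0.2300, 0.6600, 0.1100).
H(Y|X) = Σ p(X) · H(Y|X=·).
  X=1: p=0.7900, H(Y|X=1) = 0.6627
  X=2: p=0.2100, H(Y|X=2) = 1.0466
Weighted sum = 0.743 nats.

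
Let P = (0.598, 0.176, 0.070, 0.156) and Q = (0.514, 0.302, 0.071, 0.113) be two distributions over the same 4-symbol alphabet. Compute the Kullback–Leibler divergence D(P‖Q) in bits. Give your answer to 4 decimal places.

0.0646 bits

D(P‖Q) = Σ p·log₂(p/q).
  0.598·log₂(0.598/0.514) = 0.13059
  0.176·log₂(0.176/0.302) = -0.13710
  0.070·log₂(0.070/0.071) = -0.00143
  0.156·log₂(0.156/0.113) = 0.07257
D(P‖Q) = 0.0646 bits.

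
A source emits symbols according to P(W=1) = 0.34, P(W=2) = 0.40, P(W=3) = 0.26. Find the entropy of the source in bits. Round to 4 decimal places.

H(W) = −Σ p·log₂ p.
  −(0.34)·log₂(0.34) = 0.52917
  −(0.40)·log₂(0.40) = 0.52877
  −(0.26)·log₂(0.26) = 0.50529
Sum: 0.52917 + 0.52877 + 0.50529 = 1.5632 bits.

1.5632 bits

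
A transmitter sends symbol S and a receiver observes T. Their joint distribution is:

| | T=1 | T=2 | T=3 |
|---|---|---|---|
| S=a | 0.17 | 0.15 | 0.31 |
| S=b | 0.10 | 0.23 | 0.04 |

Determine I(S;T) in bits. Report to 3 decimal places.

0.147 bits

Marginals: p(S) = (0.6300, 0.3700), p(T) = (0.2700, 0.3800, 0.3500).
I(S;T) = Σ p(x,y)·log₂[p(x,y)/(p(x)p(y))].
  (a,1): 0.17·log₂(0.9994) = -0.0001
  (a,2): 0.15·log₂(0.6266) = -0.1012
  (a,3): 0.31·log₂(1.4059) = 0.1524
  (b,1): 0.10·log₂(1.0010) = 0.0001
  (b,2): 0.23·log₂(1.6358) = 0.1633
  (b,3): 0.04·log₂(0.3089) = -0.0678
Sum = 0.147 bits.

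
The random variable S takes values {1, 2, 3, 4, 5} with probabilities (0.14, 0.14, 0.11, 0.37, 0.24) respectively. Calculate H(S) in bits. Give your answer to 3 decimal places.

2.169 bits

H(S) = −Σ p·log₂ p.
  −(0.14)·log₂(0.14) = 0.3971
  −(0.14)·log₂(0.14) = 0.3971
  −(0.11)·log₂(0.11) = 0.3503
  −(0.37)·log₂(0.37) = 0.5307
  −(0.24)·log₂(0.24) = 0.4941
Sum: 0.3971 + 0.3971 + 0.3503 + 0.5307 + 0.4941 = 2.169 bits.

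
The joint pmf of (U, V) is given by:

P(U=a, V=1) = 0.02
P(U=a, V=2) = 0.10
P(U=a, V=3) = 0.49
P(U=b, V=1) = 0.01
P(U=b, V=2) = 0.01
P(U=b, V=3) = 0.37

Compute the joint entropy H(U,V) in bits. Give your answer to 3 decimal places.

1.613 bits

H(U,V) = −Σ p(x,y)·log₂ p(x,y) over all 6 cells.
  cell (a,1): −0.02·log₂0.02 = 0.1129
  cell (a,2): −0.10·log₂0.10 = 0.3322
  cell (a,3): −0.49·log₂0.49 = 0.5043
  cell (b,1): −0.01·log₂0.01 = 0.0664
  cell (b,2): −0.01·log₂0.01 = 0.0664
  cell (b,3): −0.37·log₂0.37 = 0.5307
Sum = 1.613 bits.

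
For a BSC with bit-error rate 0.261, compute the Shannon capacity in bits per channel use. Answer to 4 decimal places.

0.1717 bits

Binary symmetric channel: C = 1 − h₂(ε) where h₂ is the binary entropy function.
h₂(0.261) = −0.261·log₂0.261 − 0.739·log₂0.739 = 0.8283.
C = 1 − 0.8283 = 0.1717 bits per channel use.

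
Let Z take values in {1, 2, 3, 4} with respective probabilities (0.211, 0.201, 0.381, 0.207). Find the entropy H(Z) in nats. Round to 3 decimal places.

1.344 nats

H(Z) = −Σ p·ln p.
  −(0.211)·ln(0.211) = 0.3283
  −(0.201)·ln(0.201) = 0.3225
  −(0.381)·ln(0.381) = 0.3676
  −(0.207)·ln(0.207) = 0.3260
Sum: 0.3283 + 0.3225 + 0.3676 + 0.3260 = 1.344 nats.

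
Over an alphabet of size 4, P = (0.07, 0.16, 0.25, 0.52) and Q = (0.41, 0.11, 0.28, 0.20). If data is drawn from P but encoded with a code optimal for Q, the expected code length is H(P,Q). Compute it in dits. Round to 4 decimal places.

H(P,Q) = −Σ p·log₁₀ q.
  −0.07·log₁₀(0.41) = 0.02711
  −0.16·log₁₀(0.11) = 0.15338
  −0.25·log₁₀(0.28) = 0.13821
  −0.52·log₁₀(0.20) = 0.36346
H(P,Q) = 0.6822 dits.

0.6822 dits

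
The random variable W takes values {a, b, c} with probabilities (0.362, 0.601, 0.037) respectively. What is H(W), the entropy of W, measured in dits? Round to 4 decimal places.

H(W) = −Σ p·log₁₀ p.
  −(0.362)·log₁₀(0.362) = 0.15975
  −(0.601)·log₁₀(0.601) = 0.13290
  −(0.037)·log₁₀(0.037) = 0.05298
Sum: 0.15975 + 0.13290 + 0.05298 = 0.3456 dits.

0.3456 dits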